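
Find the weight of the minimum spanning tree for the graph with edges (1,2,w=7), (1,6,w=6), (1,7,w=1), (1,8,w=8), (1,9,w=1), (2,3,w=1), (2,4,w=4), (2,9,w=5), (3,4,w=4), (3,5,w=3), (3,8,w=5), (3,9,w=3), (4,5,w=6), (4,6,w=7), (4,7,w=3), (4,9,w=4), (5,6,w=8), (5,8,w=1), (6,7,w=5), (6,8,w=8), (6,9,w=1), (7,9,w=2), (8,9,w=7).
14 (MST edges: (1,7,w=1), (1,9,w=1), (2,3,w=1), (3,5,w=3), (3,9,w=3), (4,7,w=3), (5,8,w=1), (6,9,w=1); sum of weights 1 + 1 + 1 + 3 + 3 + 3 + 1 + 1 = 14)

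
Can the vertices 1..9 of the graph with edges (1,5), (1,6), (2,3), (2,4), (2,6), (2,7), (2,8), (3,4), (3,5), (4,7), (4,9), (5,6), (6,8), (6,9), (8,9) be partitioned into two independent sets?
No (odd cycle of length 3: 6 -> 1 -> 5 -> 6)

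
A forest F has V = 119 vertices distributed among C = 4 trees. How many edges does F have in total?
115 (Each of the 4 component trees on V_i vertices has V_i - 1 edges; summing gives V - C = 119 - 4 = 115)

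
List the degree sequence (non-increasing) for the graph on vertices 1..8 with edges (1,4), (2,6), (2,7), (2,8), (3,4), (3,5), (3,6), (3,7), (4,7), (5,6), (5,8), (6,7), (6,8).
[5, 4, 4, 3, 3, 3, 3, 1] (degrees: deg(1)=1, deg(2)=3, deg(3)=4, deg(4)=3, deg(5)=3, deg(6)=5, deg(7)=4, deg(8)=3)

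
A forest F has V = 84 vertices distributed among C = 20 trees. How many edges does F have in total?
64 (Each of the 20 component trees on V_i vertices has V_i - 1 edges; summing gives V - C = 84 - 20 = 64)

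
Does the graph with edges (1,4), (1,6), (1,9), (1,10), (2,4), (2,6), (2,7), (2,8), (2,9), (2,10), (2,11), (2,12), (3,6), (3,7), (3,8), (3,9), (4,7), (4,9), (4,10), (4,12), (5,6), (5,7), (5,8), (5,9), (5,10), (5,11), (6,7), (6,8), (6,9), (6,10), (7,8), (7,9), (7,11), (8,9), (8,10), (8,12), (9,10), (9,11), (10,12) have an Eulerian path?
Yes — and in fact it has an Eulerian circuit (the graph is connected and all 12 vertices have even degree)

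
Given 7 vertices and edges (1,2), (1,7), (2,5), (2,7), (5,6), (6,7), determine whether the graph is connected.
No, it has 3 components: {1, 2, 5, 6, 7}, {3}, {4}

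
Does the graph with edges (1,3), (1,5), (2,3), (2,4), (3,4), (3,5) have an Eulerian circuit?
Yes (the graph is connected and all 5 vertices have even degree)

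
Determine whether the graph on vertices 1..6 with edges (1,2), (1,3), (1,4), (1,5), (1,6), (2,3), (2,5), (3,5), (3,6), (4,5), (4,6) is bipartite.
No (odd cycle of length 3: 3 -> 1 -> 6 -> 3)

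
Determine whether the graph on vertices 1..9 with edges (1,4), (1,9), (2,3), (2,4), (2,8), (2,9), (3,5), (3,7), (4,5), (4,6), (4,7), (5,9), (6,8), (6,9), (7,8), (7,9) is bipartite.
Yes. Partition: {1, 2, 5, 6, 7}, {3, 4, 8, 9}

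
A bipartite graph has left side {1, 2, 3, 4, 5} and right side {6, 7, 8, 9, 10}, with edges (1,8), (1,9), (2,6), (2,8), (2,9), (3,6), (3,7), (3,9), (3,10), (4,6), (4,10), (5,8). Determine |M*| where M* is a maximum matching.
5 (matching: (1,9), (2,6), (3,7), (4,10), (5,8); upper bound min(|L|,|R|) = min(5,5) = 5)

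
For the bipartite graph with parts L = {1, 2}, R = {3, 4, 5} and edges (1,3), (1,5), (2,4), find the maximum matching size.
2 (matching: (1,5), (2,4); upper bound min(|L|,|R|) = min(2,3) = 2)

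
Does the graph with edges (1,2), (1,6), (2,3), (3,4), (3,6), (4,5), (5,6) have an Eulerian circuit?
No (2 vertices have odd degree: {3, 6}; Eulerian circuit requires 0)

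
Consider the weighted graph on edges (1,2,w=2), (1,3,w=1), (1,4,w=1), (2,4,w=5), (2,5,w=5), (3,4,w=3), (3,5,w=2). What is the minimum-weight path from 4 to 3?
2 (path: 4 -> 1 -> 3; weights 1 + 1 = 2)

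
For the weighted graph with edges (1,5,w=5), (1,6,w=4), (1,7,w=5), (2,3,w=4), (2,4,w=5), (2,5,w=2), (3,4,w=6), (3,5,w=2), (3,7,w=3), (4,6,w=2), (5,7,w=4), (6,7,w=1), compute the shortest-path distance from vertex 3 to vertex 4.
6 (path: 3 -> 4; weights 6 = 6)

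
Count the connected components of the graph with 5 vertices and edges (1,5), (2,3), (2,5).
2 (components: {1, 2, 3, 5}, {4})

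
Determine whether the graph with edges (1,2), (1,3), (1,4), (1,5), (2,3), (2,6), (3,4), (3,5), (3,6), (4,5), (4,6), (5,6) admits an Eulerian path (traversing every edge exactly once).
Yes (the graph is connected and exactly 2 vertices have odd degree: {2, 3}; any Eulerian path must start and end at those)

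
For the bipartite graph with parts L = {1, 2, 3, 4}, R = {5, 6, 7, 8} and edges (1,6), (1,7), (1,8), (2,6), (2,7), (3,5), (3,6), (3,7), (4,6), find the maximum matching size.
4 (matching: (1,8), (2,7), (3,5), (4,6); upper bound min(|L|,|R|) = min(4,4) = 4)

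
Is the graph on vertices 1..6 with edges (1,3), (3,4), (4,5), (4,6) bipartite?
Yes. Partition: {1, 2, 4}, {3, 5, 6}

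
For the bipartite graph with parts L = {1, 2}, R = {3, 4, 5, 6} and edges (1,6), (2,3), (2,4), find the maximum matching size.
2 (matching: (1,6), (2,4); upper bound min(|L|,|R|) = min(2,4) = 2)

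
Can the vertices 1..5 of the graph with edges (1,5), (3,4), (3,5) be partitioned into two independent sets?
Yes. Partition: {1, 2, 3}, {4, 5}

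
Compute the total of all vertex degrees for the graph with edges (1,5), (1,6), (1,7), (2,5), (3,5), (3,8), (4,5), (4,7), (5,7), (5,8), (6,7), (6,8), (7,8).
26 (handshake: sum of degrees = 2|E| = 2 x 13 = 26)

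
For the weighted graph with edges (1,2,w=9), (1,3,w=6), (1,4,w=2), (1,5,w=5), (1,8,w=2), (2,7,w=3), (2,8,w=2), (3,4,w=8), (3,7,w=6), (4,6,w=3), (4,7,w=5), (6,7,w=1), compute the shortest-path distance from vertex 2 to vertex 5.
9 (path: 2 -> 8 -> 1 -> 5; weights 2 + 2 + 5 = 9)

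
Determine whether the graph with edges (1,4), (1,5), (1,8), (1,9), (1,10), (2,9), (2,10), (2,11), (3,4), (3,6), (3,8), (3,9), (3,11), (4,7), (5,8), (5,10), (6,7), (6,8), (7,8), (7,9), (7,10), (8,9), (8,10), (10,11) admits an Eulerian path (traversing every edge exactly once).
No (10 vertices have odd degree: {1, 2, 3, 4, 5, 6, 7, 8, 9, 11}; Eulerian path requires 0 or 2)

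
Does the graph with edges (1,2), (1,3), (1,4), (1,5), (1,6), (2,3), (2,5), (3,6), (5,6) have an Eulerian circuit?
No (6 vertices have odd degree: {1, 2, 3, 4, 5, 6}; Eulerian circuit requires 0)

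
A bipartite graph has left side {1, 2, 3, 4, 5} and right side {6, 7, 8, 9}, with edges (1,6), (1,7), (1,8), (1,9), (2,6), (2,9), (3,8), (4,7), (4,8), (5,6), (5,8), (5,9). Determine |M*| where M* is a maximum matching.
4 (matching: (1,9), (2,6), (3,8), (4,7); upper bound min(|L|,|R|) = min(5,4) = 4)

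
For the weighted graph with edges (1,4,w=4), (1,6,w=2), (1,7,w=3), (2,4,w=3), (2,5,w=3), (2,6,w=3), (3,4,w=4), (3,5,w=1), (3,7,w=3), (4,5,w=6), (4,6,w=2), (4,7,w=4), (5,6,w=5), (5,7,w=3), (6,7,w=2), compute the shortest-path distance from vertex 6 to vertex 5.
5 (path: 6 -> 5; weights 5 = 5)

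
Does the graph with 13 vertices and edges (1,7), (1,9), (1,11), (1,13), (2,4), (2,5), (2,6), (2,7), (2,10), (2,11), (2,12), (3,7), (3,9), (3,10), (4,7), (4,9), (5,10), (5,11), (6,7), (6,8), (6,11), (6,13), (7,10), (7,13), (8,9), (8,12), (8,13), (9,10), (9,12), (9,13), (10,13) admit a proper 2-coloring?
No (odd cycle of length 3: 13 -> 1 -> 9 -> 13)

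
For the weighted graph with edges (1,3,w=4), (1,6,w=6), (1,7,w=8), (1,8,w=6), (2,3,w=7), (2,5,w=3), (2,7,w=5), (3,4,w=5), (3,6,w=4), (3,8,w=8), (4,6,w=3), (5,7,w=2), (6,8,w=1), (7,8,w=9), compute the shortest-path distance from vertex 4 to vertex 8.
4 (path: 4 -> 6 -> 8; weights 3 + 1 = 4)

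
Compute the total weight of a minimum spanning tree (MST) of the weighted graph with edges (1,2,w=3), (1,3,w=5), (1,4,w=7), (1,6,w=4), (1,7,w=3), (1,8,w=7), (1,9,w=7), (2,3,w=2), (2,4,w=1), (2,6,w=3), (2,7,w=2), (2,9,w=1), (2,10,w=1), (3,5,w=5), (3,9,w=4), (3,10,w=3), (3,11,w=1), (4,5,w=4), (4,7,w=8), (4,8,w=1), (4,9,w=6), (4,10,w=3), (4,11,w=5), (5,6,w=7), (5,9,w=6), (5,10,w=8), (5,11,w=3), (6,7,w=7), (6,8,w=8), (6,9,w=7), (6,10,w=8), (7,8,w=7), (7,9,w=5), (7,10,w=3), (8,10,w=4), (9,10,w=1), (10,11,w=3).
18 (MST edges: (1,2,w=3), (2,3,w=2), (2,4,w=1), (2,6,w=3), (2,7,w=2), (2,9,w=1), (2,10,w=1), (3,11,w=1), (4,8,w=1), (5,11,w=3); sum of weights 3 + 2 + 1 + 3 + 2 + 1 + 1 + 1 + 1 + 3 = 18)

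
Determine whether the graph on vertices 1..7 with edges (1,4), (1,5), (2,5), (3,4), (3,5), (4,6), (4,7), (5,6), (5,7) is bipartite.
Yes. Partition: {1, 2, 3, 6, 7}, {4, 5}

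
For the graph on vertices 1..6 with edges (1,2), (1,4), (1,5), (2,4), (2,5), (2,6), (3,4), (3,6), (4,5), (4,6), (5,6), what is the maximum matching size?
3 (matching: (1,2), (3,4), (5,6); upper bound floor(n/2) = floor(6/2) = 3)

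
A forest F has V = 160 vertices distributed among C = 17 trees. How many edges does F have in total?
143 (Each of the 17 component trees on V_i vertices has V_i - 1 edges; summing gives V - C = 160 - 17 = 143)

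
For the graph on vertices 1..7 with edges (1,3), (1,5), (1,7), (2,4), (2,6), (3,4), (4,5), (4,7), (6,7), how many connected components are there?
1 (components: {1, 2, 3, 4, 5, 6, 7})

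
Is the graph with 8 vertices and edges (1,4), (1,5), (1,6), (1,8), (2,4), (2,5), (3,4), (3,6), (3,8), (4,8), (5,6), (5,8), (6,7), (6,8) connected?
Yes (BFS from 1 visits [1, 4, 5, 6, 8, 2, 3, 7] — all 8 vertices reached)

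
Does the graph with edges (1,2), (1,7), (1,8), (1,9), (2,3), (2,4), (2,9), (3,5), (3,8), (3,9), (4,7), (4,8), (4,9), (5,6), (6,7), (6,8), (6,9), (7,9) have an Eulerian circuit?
Yes (the graph is connected and all 9 vertices have even degree)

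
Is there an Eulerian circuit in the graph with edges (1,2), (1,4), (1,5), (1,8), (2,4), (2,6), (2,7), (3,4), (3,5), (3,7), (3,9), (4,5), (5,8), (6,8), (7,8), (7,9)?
Yes (the graph is connected and all 9 vertices have even degree)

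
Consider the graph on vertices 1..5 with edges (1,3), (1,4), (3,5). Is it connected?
No, it has 2 components: {1, 3, 4, 5}, {2}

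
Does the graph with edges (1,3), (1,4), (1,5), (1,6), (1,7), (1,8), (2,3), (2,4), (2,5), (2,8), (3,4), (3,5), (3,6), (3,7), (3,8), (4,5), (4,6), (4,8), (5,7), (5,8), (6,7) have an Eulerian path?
Yes (the graph is connected and exactly 2 vertices have odd degree: {3, 8}; any Eulerian path must start and end at those)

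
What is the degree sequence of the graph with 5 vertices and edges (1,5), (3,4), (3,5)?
[2, 2, 1, 1, 0] (degrees: deg(1)=1, deg(2)=0, deg(3)=2, deg(4)=1, deg(5)=2)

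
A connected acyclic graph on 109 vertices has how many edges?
108 (A tree on V vertices has V - 1 edges, so 109 - 1 = 108)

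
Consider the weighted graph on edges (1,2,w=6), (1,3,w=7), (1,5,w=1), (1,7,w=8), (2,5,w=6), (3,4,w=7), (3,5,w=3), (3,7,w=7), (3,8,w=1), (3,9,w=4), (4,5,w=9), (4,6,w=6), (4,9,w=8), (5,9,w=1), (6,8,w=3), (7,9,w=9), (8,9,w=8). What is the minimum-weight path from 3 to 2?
9 (path: 3 -> 5 -> 2; weights 3 + 6 = 9)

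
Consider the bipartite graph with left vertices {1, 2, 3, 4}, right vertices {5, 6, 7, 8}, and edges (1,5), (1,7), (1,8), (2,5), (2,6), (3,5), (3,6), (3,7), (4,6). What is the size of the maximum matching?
4 (matching: (1,8), (2,5), (3,7), (4,6); upper bound min(|L|,|R|) = min(4,4) = 4)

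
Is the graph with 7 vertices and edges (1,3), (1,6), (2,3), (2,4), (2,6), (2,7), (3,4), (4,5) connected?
Yes (BFS from 1 visits [1, 3, 6, 2, 4, 7, 5] — all 7 vertices reached)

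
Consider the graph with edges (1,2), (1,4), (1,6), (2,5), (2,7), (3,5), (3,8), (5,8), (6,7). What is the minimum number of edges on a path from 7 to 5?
2 (path: 7 -> 2 -> 5, 2 edges)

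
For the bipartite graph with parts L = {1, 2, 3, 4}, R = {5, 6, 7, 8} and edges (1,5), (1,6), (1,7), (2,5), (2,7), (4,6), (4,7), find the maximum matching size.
3 (matching: (1,7), (2,5), (4,6); upper bound min(|L|,|R|) = min(4,4) = 4)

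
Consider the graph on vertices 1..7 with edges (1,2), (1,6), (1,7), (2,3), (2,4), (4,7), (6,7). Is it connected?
No, it has 2 components: {1, 2, 3, 4, 6, 7}, {5}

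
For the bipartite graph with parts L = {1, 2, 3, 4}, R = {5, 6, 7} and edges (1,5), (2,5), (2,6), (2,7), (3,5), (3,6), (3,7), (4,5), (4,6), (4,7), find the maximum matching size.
3 (matching: (1,5), (2,7), (3,6); upper bound min(|L|,|R|) = min(4,3) = 3)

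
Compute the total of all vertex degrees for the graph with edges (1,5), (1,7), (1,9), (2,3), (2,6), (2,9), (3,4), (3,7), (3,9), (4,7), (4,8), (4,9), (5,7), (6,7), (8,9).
30 (handshake: sum of degrees = 2|E| = 2 x 15 = 30)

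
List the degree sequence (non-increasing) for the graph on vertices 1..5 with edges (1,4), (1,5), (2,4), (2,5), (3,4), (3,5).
[3, 3, 2, 2, 2] (degrees: deg(1)=2, deg(2)=2, deg(3)=2, deg(4)=3, deg(5)=3)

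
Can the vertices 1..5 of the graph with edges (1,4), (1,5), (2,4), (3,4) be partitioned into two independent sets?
Yes. Partition: {1, 2, 3}, {4, 5}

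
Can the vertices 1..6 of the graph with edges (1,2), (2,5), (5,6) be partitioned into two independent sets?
Yes. Partition: {1, 3, 4, 5}, {2, 6}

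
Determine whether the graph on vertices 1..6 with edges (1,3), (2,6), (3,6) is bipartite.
Yes. Partition: {1, 4, 5, 6}, {2, 3}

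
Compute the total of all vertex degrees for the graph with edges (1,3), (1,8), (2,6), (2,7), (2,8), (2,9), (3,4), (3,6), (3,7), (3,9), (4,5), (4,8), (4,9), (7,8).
28 (handshake: sum of degrees = 2|E| = 2 x 14 = 28)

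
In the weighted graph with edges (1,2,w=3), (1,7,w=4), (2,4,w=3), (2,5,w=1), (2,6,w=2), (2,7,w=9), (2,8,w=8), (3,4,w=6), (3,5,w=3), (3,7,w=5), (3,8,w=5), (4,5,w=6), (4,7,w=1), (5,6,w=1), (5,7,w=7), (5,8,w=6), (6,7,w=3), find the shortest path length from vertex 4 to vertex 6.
4 (path: 4 -> 7 -> 6; weights 1 + 3 = 4)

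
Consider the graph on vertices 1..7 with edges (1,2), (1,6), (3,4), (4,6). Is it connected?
No, it has 3 components: {1, 2, 3, 4, 6}, {5}, {7}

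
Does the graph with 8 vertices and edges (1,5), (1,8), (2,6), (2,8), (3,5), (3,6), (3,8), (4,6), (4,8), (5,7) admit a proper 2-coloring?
Yes. Partition: {1, 2, 3, 4, 7}, {5, 6, 8}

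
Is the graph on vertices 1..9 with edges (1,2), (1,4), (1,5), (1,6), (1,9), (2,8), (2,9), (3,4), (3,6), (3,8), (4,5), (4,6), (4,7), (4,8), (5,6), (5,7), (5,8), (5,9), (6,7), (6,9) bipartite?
No (odd cycle of length 3: 9 -> 1 -> 5 -> 9)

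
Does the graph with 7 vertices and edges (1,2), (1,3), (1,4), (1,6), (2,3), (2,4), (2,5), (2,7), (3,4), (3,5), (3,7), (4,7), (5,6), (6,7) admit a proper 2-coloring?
No (odd cycle of length 3: 2 -> 1 -> 3 -> 2)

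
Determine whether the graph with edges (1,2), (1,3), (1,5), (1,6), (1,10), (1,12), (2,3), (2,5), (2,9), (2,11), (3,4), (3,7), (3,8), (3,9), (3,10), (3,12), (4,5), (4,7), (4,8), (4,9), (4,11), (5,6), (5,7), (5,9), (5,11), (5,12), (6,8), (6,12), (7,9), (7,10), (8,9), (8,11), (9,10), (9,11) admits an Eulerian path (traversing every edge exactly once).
No (4 vertices have odd degree: {2, 7, 8, 11}; Eulerian path requires 0 or 2)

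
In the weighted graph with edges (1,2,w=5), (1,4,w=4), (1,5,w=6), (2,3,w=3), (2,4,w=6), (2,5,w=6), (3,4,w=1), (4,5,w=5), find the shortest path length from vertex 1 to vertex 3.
5 (path: 1 -> 4 -> 3; weights 4 + 1 = 5)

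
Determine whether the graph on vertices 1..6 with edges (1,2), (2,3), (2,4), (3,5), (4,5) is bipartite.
Yes. Partition: {1, 3, 4, 6}, {2, 5}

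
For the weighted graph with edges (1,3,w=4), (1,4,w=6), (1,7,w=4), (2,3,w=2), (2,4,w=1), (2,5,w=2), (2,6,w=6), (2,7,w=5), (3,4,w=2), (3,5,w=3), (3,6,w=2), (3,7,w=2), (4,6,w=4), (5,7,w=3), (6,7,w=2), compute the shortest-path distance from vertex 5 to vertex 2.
2 (path: 5 -> 2; weights 2 = 2)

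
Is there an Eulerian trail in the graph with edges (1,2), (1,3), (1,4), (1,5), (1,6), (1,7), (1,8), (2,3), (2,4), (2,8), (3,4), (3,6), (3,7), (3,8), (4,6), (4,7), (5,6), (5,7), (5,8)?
Yes (the graph is connected and exactly 2 vertices have odd degree: {1, 4}; any Eulerian path must start and end at those)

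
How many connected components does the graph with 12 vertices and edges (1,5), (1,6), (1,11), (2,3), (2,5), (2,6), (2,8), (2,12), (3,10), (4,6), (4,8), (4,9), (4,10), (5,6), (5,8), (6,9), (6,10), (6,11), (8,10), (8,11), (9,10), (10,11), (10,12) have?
2 (components: {1, 2, 3, 4, 5, 6, 8, 9, 10, 11, 12}, {7})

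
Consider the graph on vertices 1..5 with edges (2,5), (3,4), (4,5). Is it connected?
No, it has 2 components: {1}, {2, 3, 4, 5}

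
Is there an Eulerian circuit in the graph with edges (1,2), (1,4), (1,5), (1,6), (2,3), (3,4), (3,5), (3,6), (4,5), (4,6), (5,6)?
Yes (the graph is connected and all 6 vertices have even degree)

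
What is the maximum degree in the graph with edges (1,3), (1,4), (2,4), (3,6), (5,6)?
2 (attained at vertices 1, 3, 4, 6)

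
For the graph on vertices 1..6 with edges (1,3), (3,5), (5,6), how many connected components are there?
3 (components: {1, 3, 5, 6}, {2}, {4})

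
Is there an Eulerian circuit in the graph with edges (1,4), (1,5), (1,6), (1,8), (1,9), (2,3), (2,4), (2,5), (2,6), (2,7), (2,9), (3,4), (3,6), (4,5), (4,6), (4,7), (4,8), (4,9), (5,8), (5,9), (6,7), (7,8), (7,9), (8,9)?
No (6 vertices have odd degree: {1, 3, 5, 6, 7, 8}; Eulerian circuit requires 0)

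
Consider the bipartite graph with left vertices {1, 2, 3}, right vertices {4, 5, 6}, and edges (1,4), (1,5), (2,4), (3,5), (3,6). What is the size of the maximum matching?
3 (matching: (1,5), (2,4), (3,6); upper bound min(|L|,|R|) = min(3,3) = 3)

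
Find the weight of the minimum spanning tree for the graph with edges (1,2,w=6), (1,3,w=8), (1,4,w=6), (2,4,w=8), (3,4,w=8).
20 (MST edges: (1,2,w=6), (1,3,w=8), (1,4,w=6); sum of weights 6 + 8 + 6 = 20)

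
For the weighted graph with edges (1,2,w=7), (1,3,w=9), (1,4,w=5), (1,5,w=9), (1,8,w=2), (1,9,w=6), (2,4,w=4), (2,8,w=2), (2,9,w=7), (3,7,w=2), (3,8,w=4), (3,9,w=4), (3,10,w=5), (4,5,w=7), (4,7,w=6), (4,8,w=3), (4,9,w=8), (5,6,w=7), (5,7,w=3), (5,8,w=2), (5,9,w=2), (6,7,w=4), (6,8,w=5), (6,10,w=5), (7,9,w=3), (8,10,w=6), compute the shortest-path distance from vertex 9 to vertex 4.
7 (path: 9 -> 5 -> 8 -> 4; weights 2 + 2 + 3 = 7)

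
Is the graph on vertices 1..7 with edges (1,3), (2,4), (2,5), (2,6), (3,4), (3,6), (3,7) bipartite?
Yes. Partition: {1, 4, 5, 6, 7}, {2, 3}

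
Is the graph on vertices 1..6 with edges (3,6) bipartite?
Yes. Partition: {1, 2, 3, 4, 5}, {6}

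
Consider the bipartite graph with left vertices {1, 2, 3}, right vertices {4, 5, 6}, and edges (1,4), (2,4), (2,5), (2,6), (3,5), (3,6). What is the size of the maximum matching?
3 (matching: (1,4), (2,6), (3,5); upper bound min(|L|,|R|) = min(3,3) = 3)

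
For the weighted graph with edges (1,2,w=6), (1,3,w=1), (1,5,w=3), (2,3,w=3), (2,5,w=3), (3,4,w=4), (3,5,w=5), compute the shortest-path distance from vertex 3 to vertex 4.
4 (path: 3 -> 4; weights 4 = 4)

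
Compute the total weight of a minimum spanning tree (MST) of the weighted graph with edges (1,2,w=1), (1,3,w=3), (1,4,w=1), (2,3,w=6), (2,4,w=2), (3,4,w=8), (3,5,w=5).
10 (MST edges: (1,2,w=1), (1,3,w=3), (1,4,w=1), (3,5,w=5); sum of weights 1 + 3 + 1 + 5 = 10)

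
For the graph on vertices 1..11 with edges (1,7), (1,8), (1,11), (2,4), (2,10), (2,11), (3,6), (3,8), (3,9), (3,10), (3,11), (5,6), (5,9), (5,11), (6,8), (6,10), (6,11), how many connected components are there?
1 (components: {1, 2, 3, 4, 5, 6, 7, 8, 9, 10, 11})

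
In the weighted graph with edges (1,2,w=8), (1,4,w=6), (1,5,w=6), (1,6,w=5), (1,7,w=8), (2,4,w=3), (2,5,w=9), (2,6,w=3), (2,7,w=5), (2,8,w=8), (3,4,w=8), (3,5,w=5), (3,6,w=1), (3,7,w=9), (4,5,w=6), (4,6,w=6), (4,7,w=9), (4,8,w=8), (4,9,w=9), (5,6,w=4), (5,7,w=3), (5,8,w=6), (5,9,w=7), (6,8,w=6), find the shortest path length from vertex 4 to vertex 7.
8 (path: 4 -> 2 -> 7; weights 3 + 5 = 8)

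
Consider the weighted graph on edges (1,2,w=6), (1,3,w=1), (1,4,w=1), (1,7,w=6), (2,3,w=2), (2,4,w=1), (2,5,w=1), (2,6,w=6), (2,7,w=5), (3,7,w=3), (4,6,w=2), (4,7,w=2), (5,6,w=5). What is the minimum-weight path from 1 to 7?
3 (path: 1 -> 4 -> 7; weights 1 + 2 = 3)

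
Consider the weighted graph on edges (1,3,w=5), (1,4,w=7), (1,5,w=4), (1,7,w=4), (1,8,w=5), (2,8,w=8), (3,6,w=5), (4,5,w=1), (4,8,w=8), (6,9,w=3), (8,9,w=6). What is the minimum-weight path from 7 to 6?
14 (path: 7 -> 1 -> 3 -> 6; weights 4 + 5 + 5 = 14)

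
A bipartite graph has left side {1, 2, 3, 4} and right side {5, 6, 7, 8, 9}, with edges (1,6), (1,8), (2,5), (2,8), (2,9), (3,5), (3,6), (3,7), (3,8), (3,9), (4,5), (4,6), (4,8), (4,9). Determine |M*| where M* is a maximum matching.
4 (matching: (1,8), (2,9), (3,7), (4,6); upper bound min(|L|,|R|) = min(4,5) = 4)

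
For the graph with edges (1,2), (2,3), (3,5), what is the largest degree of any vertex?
2 (attained at vertices 2, 3)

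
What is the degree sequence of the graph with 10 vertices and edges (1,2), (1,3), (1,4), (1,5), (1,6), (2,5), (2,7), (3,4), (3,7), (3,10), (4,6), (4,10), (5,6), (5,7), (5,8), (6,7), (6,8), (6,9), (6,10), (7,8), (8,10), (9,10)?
[7, 5, 5, 5, 5, 4, 4, 4, 3, 2] (degrees: deg(1)=5, deg(2)=3, deg(3)=4, deg(4)=4, deg(5)=5, deg(6)=7, deg(7)=5, deg(8)=4, deg(9)=2, deg(10)=5)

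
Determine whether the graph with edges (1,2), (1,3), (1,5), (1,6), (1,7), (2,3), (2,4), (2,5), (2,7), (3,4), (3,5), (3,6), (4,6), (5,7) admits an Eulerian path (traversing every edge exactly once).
No (6 vertices have odd degree: {1, 2, 3, 4, 6, 7}; Eulerian path requires 0 or 2)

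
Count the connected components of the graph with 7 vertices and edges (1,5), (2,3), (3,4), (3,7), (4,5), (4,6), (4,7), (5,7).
1 (components: {1, 2, 3, 4, 5, 6, 7})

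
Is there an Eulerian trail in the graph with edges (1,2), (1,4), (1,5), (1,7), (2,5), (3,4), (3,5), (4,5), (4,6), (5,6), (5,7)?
Yes — and in fact it has an Eulerian circuit (the graph is connected and all 7 vertices have even degree)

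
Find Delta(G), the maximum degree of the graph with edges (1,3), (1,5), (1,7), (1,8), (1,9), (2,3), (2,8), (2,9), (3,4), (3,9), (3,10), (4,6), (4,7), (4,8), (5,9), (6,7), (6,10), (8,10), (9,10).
5 (attained at vertices 1, 3, 9)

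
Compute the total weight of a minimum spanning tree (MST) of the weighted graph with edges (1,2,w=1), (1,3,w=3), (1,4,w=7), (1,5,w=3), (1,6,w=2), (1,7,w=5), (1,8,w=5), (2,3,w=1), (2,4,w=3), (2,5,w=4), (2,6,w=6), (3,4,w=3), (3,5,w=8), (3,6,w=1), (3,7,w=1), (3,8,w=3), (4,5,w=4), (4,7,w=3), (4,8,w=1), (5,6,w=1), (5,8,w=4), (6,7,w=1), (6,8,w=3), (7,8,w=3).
9 (MST edges: (1,2,w=1), (2,3,w=1), (2,4,w=3), (3,6,w=1), (3,7,w=1), (4,8,w=1), (5,6,w=1); sum of weights 1 + 1 + 3 + 1 + 1 + 1 + 1 = 9)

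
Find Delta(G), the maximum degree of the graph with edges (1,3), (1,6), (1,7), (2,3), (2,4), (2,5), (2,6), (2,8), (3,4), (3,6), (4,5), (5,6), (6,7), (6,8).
6 (attained at vertex 6)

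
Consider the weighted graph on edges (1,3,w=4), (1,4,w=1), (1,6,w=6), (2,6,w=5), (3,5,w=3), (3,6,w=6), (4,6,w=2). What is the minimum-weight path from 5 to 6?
9 (path: 5 -> 3 -> 6; weights 3 + 6 = 9)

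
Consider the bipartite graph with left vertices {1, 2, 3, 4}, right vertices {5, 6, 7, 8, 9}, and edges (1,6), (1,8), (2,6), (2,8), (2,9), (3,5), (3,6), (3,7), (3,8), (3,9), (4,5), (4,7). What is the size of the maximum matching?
4 (matching: (1,8), (2,9), (3,6), (4,7); upper bound min(|L|,|R|) = min(4,5) = 4)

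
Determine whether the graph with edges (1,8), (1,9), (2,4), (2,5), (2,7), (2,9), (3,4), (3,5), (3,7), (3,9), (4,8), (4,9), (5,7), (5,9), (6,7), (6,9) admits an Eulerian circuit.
Yes (the graph is connected and all 9 vertices have even degree)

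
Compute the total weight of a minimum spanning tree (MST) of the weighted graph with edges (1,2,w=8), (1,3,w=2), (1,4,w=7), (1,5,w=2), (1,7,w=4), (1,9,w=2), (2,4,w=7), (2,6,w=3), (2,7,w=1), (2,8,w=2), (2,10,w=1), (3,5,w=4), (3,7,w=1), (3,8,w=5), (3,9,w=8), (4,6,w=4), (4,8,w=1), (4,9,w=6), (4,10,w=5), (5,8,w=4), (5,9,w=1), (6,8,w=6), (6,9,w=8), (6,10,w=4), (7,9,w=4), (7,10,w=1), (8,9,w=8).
14 (MST edges: (1,3,w=2), (1,9,w=2), (2,6,w=3), (2,7,w=1), (2,8,w=2), (2,10,w=1), (3,7,w=1), (4,8,w=1), (5,9,w=1); sum of weights 2 + 2 + 3 + 1 + 2 + 1 + 1 + 1 + 1 = 14)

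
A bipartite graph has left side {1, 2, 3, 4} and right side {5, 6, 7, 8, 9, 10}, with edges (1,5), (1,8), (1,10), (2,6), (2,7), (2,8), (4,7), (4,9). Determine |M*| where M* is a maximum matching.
3 (matching: (1,10), (2,8), (4,9); upper bound min(|L|,|R|) = min(4,6) = 4)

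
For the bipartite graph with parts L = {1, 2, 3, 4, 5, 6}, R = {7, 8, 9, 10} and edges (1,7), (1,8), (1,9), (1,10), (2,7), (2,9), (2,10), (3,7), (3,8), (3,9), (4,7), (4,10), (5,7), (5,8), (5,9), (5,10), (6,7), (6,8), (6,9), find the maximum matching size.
4 (matching: (1,10), (2,9), (3,8), (4,7); upper bound min(|L|,|R|) = min(6,4) = 4)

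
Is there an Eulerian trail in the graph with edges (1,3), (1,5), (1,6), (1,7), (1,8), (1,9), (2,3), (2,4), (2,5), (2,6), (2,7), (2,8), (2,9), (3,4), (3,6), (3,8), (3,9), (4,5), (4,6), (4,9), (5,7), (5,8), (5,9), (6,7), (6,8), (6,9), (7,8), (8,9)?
No (6 vertices have odd degree: {2, 4, 6, 7, 8, 9}; Eulerian path requires 0 or 2)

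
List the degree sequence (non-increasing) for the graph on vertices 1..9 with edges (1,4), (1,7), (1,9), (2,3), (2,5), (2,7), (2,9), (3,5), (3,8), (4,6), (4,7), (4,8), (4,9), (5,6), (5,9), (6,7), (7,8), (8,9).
[5, 5, 5, 4, 4, 4, 3, 3, 3] (degrees: deg(1)=3, deg(2)=4, deg(3)=3, deg(4)=5, deg(5)=4, deg(6)=3, deg(7)=5, deg(8)=4, deg(9)=5)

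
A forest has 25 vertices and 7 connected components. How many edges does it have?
18 (Each of the 7 component trees on V_i vertices has V_i - 1 edges; summing gives V - C = 25 - 7 = 18)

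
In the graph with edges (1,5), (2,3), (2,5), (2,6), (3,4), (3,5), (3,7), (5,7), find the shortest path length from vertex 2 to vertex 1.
2 (path: 2 -> 5 -> 1, 2 edges)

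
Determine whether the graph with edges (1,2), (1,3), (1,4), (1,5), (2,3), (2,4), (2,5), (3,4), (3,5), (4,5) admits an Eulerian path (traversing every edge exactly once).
Yes — and in fact it has an Eulerian circuit (the graph is connected and all 5 vertices have even degree)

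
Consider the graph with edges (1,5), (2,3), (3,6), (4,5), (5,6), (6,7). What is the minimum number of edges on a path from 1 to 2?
4 (path: 1 -> 5 -> 6 -> 3 -> 2, 4 edges)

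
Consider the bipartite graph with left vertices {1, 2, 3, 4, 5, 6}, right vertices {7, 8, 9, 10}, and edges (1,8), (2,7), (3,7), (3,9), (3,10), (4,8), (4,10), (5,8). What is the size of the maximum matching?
4 (matching: (1,8), (2,7), (3,9), (4,10); upper bound min(|L|,|R|) = min(6,4) = 4)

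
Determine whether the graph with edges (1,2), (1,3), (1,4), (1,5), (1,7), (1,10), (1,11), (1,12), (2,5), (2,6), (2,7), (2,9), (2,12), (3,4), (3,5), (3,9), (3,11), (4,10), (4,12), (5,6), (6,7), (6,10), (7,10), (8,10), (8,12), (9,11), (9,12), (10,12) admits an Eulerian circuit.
No (2 vertices have odd degree: {3, 11}; Eulerian circuit requires 0)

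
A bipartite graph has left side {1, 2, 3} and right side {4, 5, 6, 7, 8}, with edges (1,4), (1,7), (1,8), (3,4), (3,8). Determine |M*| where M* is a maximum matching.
2 (matching: (1,7), (3,8); upper bound min(|L|,|R|) = min(3,5) = 3)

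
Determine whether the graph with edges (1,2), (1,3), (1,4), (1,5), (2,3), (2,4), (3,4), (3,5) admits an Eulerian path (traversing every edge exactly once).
Yes (the graph is connected and exactly 2 vertices have odd degree: {2, 4}; any Eulerian path must start and end at those)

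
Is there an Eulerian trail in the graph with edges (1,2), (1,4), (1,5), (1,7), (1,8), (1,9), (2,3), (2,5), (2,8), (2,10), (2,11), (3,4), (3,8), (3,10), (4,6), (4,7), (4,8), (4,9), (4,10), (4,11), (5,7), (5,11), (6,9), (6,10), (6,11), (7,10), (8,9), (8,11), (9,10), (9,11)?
Yes — and in fact it has an Eulerian circuit (the graph is connected and all 11 vertices have even degree)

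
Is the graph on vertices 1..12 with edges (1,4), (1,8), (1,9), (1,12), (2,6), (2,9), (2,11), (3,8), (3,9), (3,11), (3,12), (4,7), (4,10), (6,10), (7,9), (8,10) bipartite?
Yes. Partition: {1, 2, 3, 5, 7, 10}, {4, 6, 8, 9, 11, 12}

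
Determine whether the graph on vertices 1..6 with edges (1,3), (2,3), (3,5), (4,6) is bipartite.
Yes. Partition: {1, 2, 4, 5}, {3, 6}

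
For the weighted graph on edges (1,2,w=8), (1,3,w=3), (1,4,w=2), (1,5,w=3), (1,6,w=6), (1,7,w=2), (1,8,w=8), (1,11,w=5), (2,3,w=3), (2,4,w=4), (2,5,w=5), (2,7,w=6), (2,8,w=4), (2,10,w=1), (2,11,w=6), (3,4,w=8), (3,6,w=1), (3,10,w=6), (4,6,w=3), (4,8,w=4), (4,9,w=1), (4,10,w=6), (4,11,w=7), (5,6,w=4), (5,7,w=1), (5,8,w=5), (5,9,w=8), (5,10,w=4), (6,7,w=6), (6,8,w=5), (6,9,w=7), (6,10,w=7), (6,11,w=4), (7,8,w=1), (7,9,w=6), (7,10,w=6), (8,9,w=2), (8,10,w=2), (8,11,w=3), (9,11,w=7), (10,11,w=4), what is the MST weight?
17 (MST edges: (1,3,w=3), (1,4,w=2), (1,7,w=2), (2,10,w=1), (3,6,w=1), (4,9,w=1), (5,7,w=1), (7,8,w=1), (8,10,w=2), (8,11,w=3); sum of weights 3 + 2 + 2 + 1 + 1 + 1 + 1 + 1 + 2 + 3 = 17)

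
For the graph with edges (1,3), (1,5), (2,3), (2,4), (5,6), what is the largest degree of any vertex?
2 (attained at vertices 1, 2, 3, 5)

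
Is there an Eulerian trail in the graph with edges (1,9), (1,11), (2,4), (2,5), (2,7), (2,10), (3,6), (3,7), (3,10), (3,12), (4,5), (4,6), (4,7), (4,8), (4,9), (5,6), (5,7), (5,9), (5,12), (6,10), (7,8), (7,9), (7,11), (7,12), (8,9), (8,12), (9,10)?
Yes — and in fact it has an Eulerian circuit (the graph is connected and all 12 vertices have even degree)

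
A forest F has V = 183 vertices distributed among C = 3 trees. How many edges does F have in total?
180 (Each of the 3 component trees on V_i vertices has V_i - 1 edges; summing gives V - C = 183 - 3 = 180)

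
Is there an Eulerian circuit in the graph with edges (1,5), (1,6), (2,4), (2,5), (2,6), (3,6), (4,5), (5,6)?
No (2 vertices have odd degree: {2, 3}; Eulerian circuit requires 0)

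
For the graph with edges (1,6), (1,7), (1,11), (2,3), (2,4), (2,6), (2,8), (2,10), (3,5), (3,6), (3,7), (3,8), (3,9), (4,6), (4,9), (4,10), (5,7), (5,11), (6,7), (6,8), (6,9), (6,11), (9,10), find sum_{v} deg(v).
46 (handshake: sum of degrees = 2|E| = 2 x 23 = 46)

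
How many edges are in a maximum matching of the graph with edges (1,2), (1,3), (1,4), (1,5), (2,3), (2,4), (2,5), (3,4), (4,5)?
2 (matching: (2,3), (4,5); upper bound floor(n/2) = floor(5/2) = 2)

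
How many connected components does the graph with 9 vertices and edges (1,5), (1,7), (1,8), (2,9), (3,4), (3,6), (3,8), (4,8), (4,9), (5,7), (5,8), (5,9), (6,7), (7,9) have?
1 (components: {1, 2, 3, 4, 5, 6, 7, 8, 9})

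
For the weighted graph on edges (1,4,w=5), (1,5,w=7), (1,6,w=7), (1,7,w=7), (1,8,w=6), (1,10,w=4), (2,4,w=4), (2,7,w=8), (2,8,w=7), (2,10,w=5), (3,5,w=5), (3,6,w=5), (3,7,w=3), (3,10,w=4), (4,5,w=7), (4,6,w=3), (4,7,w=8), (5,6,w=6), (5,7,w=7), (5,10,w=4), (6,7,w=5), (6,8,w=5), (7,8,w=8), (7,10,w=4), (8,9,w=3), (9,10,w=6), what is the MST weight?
35 (MST edges: (1,4,w=5), (1,10,w=4), (2,4,w=4), (3,7,w=3), (3,10,w=4), (4,6,w=3), (5,10,w=4), (6,8,w=5), (8,9,w=3); sum of weights 5 + 4 + 4 + 3 + 4 + 3 + 4 + 5 + 3 = 35)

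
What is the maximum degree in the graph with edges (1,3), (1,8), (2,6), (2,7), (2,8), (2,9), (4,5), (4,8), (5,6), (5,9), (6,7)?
4 (attained at vertex 2)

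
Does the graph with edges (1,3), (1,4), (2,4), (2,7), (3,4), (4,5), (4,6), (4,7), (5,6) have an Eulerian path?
Yes — and in fact it has an Eulerian circuit (the graph is connected and all 7 vertices have even degree)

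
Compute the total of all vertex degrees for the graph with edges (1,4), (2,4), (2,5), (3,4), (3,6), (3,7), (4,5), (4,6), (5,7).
18 (handshake: sum of degrees = 2|E| = 2 x 9 = 18)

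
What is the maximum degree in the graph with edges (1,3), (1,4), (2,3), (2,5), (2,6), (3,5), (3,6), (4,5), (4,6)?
4 (attained at vertex 3)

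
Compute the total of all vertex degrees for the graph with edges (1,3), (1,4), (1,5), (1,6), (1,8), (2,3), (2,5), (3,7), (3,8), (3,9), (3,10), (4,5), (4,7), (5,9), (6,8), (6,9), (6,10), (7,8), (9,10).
38 (handshake: sum of degrees = 2|E| = 2 x 19 = 38)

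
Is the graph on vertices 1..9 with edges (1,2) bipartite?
Yes. Partition: {1, 3, 4, 5, 6, 7, 8, 9}, {2}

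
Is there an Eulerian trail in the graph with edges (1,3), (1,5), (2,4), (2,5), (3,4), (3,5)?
Yes (the graph is connected and exactly 2 vertices have odd degree: {3, 5}; any Eulerian path must start and end at those)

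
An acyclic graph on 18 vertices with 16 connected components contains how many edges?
2 (Each of the 16 component trees on V_i vertices has V_i - 1 edges; summing gives V - C = 18 - 16 = 2)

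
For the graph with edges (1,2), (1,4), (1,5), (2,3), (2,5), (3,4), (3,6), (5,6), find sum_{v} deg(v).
16 (handshake: sum of degrees = 2|E| = 2 x 8 = 16)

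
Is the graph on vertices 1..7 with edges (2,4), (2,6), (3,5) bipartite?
Yes. Partition: {1, 2, 3, 7}, {4, 5, 6}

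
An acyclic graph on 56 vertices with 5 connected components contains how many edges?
51 (Each of the 5 component trees on V_i vertices has V_i - 1 edges; summing gives V - C = 56 - 5 = 51)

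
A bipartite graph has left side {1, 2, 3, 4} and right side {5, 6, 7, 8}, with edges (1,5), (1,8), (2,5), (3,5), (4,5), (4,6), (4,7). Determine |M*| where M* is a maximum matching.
3 (matching: (1,8), (2,5), (4,7); upper bound min(|L|,|R|) = min(4,4) = 4)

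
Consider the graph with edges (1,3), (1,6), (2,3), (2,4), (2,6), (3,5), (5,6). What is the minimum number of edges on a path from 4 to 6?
2 (path: 4 -> 2 -> 6, 2 edges)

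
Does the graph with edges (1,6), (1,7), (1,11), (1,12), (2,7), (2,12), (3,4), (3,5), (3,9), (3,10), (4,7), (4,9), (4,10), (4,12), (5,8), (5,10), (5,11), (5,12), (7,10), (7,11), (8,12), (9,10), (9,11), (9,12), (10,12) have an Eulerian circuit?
No (6 vertices have odd degree: {4, 5, 6, 7, 9, 12}; Eulerian circuit requires 0)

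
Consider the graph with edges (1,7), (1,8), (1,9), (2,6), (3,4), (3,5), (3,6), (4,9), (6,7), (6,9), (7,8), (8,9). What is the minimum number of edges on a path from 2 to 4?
3 (path: 2 -> 6 -> 9 -> 4, 3 edges)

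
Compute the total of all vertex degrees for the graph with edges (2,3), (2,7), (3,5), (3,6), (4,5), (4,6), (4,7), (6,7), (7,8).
18 (handshake: sum of degrees = 2|E| = 2 x 9 = 18)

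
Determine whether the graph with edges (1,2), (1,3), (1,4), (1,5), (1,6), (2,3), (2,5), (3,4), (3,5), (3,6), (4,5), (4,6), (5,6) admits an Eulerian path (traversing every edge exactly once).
No (4 vertices have odd degree: {1, 2, 3, 5}; Eulerian path requires 0 or 2)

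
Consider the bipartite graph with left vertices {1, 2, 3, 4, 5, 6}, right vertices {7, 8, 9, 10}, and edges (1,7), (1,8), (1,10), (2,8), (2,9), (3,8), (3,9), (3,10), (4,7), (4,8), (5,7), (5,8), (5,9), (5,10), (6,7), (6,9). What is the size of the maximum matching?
4 (matching: (1,10), (2,9), (3,8), (4,7); upper bound min(|L|,|R|) = min(6,4) = 4)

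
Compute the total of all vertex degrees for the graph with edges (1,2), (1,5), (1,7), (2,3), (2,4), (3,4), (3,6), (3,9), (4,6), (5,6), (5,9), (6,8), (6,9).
26 (handshake: sum of degrees = 2|E| = 2 x 13 = 26)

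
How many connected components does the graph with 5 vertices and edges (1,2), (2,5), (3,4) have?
2 (components: {1, 2, 5}, {3, 4})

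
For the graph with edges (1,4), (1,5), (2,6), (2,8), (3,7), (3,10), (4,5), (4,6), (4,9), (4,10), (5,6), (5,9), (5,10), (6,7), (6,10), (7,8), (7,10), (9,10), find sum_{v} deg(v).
36 (handshake: sum of degrees = 2|E| = 2 x 18 = 36)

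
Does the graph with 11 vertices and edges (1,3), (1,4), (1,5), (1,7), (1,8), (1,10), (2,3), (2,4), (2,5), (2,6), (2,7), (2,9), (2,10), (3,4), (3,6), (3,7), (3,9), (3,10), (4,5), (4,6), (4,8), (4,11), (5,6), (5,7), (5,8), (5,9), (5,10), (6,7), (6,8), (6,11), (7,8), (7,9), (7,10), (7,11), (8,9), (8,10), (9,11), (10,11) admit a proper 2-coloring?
No (odd cycle of length 3: 3 -> 1 -> 4 -> 3)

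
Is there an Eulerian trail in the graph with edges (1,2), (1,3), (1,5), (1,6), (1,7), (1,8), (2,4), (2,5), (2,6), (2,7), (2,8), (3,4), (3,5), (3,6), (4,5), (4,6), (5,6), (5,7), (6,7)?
Yes — and in fact it has an Eulerian circuit (the graph is connected and all 8 vertices have even degree)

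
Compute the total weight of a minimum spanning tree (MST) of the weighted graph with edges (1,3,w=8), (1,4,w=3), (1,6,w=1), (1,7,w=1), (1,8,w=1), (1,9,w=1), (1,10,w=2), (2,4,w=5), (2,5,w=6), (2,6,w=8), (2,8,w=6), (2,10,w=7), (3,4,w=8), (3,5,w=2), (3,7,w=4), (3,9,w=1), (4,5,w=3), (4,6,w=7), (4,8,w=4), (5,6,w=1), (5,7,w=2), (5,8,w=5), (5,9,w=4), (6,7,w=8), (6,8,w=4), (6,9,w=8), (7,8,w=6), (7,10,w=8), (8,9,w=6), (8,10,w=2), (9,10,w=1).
15 (MST edges: (1,4,w=3), (1,6,w=1), (1,7,w=1), (1,8,w=1), (1,9,w=1), (2,4,w=5), (3,9,w=1), (5,6,w=1), (9,10,w=1); sum of weights 3 + 1 + 1 + 1 + 1 + 5 + 1 + 1 + 1 = 15)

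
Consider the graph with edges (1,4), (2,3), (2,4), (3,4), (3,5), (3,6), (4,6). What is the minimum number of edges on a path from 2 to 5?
2 (path: 2 -> 3 -> 5, 2 edges)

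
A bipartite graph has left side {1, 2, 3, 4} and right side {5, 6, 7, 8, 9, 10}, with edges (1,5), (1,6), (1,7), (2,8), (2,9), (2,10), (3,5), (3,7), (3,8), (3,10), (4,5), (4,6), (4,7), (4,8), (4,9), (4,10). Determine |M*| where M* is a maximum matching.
4 (matching: (1,7), (2,10), (3,8), (4,9); upper bound min(|L|,|R|) = min(4,6) = 4)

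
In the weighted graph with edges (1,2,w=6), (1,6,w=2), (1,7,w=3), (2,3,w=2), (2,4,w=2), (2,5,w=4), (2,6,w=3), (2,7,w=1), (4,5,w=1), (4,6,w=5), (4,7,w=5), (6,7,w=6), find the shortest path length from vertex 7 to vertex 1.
3 (path: 7 -> 1; weights 3 = 3)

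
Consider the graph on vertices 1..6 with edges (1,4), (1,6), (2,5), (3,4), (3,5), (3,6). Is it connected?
Yes (BFS from 1 visits [1, 4, 6, 3, 5, 2] — all 6 vertices reached)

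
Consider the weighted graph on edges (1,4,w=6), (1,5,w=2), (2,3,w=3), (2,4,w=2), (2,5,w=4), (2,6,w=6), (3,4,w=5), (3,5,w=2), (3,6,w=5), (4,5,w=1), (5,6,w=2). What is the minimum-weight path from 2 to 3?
3 (path: 2 -> 3; weights 3 = 3)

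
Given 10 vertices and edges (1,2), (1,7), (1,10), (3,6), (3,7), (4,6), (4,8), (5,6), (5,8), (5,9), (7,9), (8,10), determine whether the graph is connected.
Yes (BFS from 1 visits [1, 2, 7, 10, 3, 9, 8, 6, 5, 4] — all 10 vertices reached)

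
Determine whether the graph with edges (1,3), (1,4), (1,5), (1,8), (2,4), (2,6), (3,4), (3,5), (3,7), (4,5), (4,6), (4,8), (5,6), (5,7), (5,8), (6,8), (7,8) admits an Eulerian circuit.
No (2 vertices have odd degree: {7, 8}; Eulerian circuit requires 0)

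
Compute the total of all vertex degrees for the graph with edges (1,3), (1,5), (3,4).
6 (handshake: sum of degrees = 2|E| = 2 x 3 = 6)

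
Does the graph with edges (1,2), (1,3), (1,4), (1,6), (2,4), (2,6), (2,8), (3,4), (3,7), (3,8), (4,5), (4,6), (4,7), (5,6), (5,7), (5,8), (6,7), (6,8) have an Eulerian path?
Yes — and in fact it has an Eulerian circuit (the graph is connected and all 8 vertices have even degree)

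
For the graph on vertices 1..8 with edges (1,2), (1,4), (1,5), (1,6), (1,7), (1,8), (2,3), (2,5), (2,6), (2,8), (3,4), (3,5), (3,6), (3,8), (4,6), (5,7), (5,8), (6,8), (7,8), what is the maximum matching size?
4 (matching: (1,6), (2,5), (3,4), (7,8); upper bound floor(n/2) = floor(8/2) = 4)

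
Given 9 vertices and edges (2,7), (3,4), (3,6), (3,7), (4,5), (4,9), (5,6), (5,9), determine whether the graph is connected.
No, it has 3 components: {1}, {2, 3, 4, 5, 6, 7, 9}, {8}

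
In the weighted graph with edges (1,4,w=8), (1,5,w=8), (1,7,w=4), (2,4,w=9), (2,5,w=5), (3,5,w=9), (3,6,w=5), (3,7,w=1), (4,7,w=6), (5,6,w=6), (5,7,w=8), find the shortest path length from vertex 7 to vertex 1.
4 (path: 7 -> 1; weights 4 = 4)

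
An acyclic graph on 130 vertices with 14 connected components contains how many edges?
116 (Each of the 14 component trees on V_i vertices has V_i - 1 edges; summing gives V - C = 130 - 14 = 116)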